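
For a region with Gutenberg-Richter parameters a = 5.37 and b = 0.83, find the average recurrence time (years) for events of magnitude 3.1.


log10(N) = 5.37 - 0.83*3.1 = 2.797
N = 10^2.797 = 626.613865
T = 1/N = 1/626.613865 = 0.0016 years

0.0016


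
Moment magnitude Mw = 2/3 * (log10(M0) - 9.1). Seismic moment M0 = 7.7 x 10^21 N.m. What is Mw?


log10(M0) = log10(7.7 x 10^21) = 21.8865
Mw = 2/3 * (21.8865 - 9.1)
= 2/3 * 12.7865
= 8.52

8.52


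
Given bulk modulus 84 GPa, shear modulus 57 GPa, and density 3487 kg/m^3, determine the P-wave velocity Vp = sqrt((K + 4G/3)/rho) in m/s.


First compute the effective modulus:
K + 4G/3 = 84e9 + 4*57e9/3 = 160000000000.0 Pa
Then divide by density:
160000000000.0 / 3487 = 45884714.6544 Pa/(kg/m^3)
Take the square root:
Vp = sqrt(45884714.6544) = 6773.83 m/s

6773.83


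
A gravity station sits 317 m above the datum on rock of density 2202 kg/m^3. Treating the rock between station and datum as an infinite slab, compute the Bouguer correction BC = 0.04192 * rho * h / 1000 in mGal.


BC = 0.04192 * rho * h / 1000
= 0.04192 * 2202 * 317 / 1000
= 29.2616 mGal

29.2616


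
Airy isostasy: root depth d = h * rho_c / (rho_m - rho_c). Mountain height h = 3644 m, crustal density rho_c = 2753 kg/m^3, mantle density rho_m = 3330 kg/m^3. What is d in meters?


rho_m - rho_c = 3330 - 2753 = 577
d = 3644 * 2753 / 577
= 10031932 / 577
= 17386.36 m

17386.36


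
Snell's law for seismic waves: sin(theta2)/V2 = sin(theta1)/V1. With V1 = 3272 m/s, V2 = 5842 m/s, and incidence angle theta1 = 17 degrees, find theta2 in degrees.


sin(theta1) = sin(17 deg) = 0.292372
sin(theta2) = V2/V1 * sin(theta1) = 5842/3272 * 0.292372 = 0.522016
theta2 = arcsin(0.522016) = 31.4676 degrees

31.4676


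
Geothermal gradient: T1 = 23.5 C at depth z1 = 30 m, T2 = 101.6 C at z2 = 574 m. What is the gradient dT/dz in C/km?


dT = 101.6 - 23.5 = 78.1 C
dz = 574 - 30 = 544 m
gradient = dT/dz * 1000 = 78.1/544 * 1000 = 143.5662 C/km

143.5662


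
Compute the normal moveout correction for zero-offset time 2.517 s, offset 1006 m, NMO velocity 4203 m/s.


x/Vnmo = 1006/4203 = 0.239353
(x/Vnmo)^2 = 0.05729
t0^2 = 6.335289
sqrt(6.335289 + 0.05729) = 2.528355
dt = 2.528355 - 2.517 = 0.011355

0.011355


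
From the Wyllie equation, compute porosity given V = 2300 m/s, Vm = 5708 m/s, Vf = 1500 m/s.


1/V - 1/Vm = 1/2300 - 1/5708 = 0.00025959
1/Vf - 1/Vm = 1/1500 - 1/5708 = 0.00049147
phi = 0.00025959 / 0.00049147 = 0.5282

0.5282


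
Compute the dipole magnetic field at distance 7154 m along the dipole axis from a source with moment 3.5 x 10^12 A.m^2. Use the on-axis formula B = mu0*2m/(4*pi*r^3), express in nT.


m = 3.5 x 10^12 = 3500000000000 A.m^2
2m = 7000000000000 A.m^2
r^3 = 7154^3 = 366139688264
B = (4pi*10^-7) * 7000000000000 / (4*pi * 366139688264) * 1e9
= 8796459.430051 / 4601047019351.36 * 1e9
= 1911.8386 nT

1911.8386


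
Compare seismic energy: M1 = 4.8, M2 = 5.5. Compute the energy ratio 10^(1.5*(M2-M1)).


M2 - M1 = 5.5 - 4.8 = 0.7
1.5 * 0.7 = 1.05
ratio = 10^1.05 = 11.22

11.22


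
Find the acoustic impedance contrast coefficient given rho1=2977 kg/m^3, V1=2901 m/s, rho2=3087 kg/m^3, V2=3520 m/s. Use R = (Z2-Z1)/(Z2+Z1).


Z1 = 2977 * 2901 = 8636277
Z2 = 3087 * 3520 = 10866240
R = (10866240 - 8636277) / (10866240 + 8636277) = 2229963 / 19502517 = 0.1143

0.1143


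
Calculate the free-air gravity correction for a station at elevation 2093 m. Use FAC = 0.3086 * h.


FAC = 0.3086 * h
= 0.3086 * 2093
= 645.8998 mGal

645.8998


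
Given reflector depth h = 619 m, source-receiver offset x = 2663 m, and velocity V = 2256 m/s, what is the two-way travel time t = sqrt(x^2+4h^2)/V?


x^2 + 4h^2 = 2663^2 + 4*619^2 = 7091569 + 1532644 = 8624213
sqrt(8624213) = 2936.701
t = 2936.701 / 2256 = 1.3017 s

1.3017


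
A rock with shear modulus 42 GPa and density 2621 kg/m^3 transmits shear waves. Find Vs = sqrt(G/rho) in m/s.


Convert G to Pa: G = 42e9 Pa
Compute G/rho = 42e9 / 2621 = 16024418.161
Vs = sqrt(16024418.161) = 4003.05 m/s

4003.05


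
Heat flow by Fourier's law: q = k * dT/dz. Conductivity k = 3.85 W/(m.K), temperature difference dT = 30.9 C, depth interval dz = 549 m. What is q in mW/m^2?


q = k * dT / dz * 1000
= 3.85 * 30.9 / 549 * 1000
= 0.216694 * 1000
= 216.694 mW/m^2

216.694


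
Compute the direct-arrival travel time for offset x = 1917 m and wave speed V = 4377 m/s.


t = x / V
= 1917 / 4377
= 0.438 s

0.438


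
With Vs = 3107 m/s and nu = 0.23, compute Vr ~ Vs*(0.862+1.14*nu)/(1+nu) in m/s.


Numerator factor = 0.862 + 1.14*0.23 = 1.1242
Denominator = 1 + 0.23 = 1.23
Vr = 3107 * 1.1242 / 1.23 = 2839.75 m/s

2839.75


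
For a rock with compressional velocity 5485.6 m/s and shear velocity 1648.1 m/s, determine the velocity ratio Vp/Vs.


Vp/Vs = 5485.6 / 1648.1
= 3.3284

3.3284


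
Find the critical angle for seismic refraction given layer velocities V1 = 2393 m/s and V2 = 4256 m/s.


V1/V2 = 2393/4256 = 0.562265
theta_c = arcsin(0.562265) = 34.2126 degrees

34.2126


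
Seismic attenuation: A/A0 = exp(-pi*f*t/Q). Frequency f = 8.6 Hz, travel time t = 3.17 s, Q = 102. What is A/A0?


pi*f*t/Q = pi*8.6*3.17/102 = 0.839668
A/A0 = exp(-0.839668) = 0.431854

0.431854


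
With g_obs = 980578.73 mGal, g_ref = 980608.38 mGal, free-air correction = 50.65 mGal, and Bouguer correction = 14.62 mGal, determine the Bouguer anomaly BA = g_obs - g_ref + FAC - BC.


BA = g_obs - g_ref + FAC - BC
= 980578.73 - 980608.38 + 50.65 - 14.62
= 6.38 mGal

6.38


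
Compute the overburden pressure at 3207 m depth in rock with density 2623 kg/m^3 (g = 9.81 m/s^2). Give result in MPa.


P = rho * g * z / 1e6
= 2623 * 9.81 * 3207 / 1e6
= 82521337.41 / 1e6
= 82.5213 MPa

82.5213


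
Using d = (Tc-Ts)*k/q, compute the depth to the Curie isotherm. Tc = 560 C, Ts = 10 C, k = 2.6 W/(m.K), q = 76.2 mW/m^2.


T_Curie - T_surf = 560 - 10 = 550 C
Convert q to W/m^2: 76.2 mW/m^2 = 0.0762 W/m^2
d = 550 * 2.6 / 0.0762 = 18766.4 m

18766.4


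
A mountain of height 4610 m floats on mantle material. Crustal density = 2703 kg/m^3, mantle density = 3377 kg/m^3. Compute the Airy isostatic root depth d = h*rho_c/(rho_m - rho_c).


rho_m - rho_c = 3377 - 2703 = 674
d = 4610 * 2703 / 674
= 12460830 / 674
= 18487.88 m

18487.88


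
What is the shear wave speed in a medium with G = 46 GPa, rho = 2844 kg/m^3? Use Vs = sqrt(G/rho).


Convert G to Pa: G = 46e9 Pa
Compute G/rho = 46e9 / 2844 = 16174402.2504
Vs = sqrt(16174402.2504) = 4021.74 m/s

4021.74


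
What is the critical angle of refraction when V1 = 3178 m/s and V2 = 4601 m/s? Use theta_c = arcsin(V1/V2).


V1/V2 = 3178/4601 = 0.690719
theta_c = arcsin(0.690719) = 43.6871 degrees

43.6871


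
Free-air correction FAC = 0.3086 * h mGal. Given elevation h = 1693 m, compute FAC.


FAC = 0.3086 * h
= 0.3086 * 1693
= 522.4598 mGal

522.4598


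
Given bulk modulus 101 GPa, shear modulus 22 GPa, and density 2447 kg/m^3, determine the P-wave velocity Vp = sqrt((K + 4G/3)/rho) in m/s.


First compute the effective modulus:
K + 4G/3 = 101e9 + 4*22e9/3 = 130333333333.33 Pa
Then divide by density:
130333333333.33 / 2447 = 53262498.2972 Pa/(kg/m^3)
Take the square root:
Vp = sqrt(53262498.2972) = 7298.12 m/s

7298.12


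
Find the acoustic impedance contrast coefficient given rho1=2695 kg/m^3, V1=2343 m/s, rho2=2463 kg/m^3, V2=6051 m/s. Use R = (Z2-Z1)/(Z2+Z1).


Z1 = 2695 * 2343 = 6314385
Z2 = 2463 * 6051 = 14903613
R = (14903613 - 6314385) / (14903613 + 6314385) = 8589228 / 21217998 = 0.4048

0.4048


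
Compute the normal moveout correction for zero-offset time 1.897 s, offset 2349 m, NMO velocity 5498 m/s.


x/Vnmo = 2349/5498 = 0.427246
(x/Vnmo)^2 = 0.182539
t0^2 = 3.598609
sqrt(3.598609 + 0.182539) = 1.944518
dt = 1.944518 - 1.897 = 0.047518

0.047518


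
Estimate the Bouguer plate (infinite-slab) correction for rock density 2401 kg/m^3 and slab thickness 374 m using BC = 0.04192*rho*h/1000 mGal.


BC = 0.04192 * rho * h / 1000
= 0.04192 * 2401 * 374 / 1000
= 37.6431 mGal

37.6431


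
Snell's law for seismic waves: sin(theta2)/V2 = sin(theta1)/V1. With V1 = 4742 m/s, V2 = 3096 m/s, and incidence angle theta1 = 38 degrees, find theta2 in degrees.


sin(theta1) = sin(38 deg) = 0.615661
sin(theta2) = V2/V1 * sin(theta1) = 3096/4742 * 0.615661 = 0.401959
theta2 = arcsin(0.401959) = 23.7007 degrees

23.7007


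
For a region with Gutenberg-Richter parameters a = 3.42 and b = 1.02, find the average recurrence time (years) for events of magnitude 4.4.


log10(N) = 3.42 - 1.02*4.4 = -1.068
N = 10^-1.068 = 0.085507
T = 1/N = 1/0.085507 = 11.695 years

11.695


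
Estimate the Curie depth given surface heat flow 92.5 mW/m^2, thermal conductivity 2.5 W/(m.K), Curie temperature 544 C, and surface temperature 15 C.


T_Curie - T_surf = 544 - 15 = 529 C
Convert q to W/m^2: 92.5 mW/m^2 = 0.0925 W/m^2
d = 529 * 2.5 / 0.0925 = 14297.3 m

14297.3


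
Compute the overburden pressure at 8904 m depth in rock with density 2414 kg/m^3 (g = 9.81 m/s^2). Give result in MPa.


P = rho * g * z / 1e6
= 2414 * 9.81 * 8904 / 1e6
= 210858651.36 / 1e6
= 210.8587 MPa

210.8587


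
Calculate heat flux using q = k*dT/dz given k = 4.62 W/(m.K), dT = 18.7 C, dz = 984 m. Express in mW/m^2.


q = k * dT / dz * 1000
= 4.62 * 18.7 / 984 * 1000
= 0.087799 * 1000
= 87.7988 mW/m^2

87.7988


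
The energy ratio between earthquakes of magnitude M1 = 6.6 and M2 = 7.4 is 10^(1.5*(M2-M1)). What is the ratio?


M2 - M1 = 7.4 - 6.6 = 0.8
1.5 * 0.8 = 1.2
ratio = 10^1.2 = 15.85

15.85


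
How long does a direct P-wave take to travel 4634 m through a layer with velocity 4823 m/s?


t = x / V
= 4634 / 4823
= 0.9608 s

0.9608


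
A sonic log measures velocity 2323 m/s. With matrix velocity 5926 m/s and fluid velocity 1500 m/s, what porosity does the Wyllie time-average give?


1/V - 1/Vm = 1/2323 - 1/5926 = 0.00026173
1/Vf - 1/Vm = 1/1500 - 1/5926 = 0.00049792
phi = 0.00026173 / 0.00049792 = 0.5256

0.5256


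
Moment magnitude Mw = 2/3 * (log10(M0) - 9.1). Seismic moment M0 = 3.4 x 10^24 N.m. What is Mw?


log10(M0) = log10(3.4 x 10^24) = 24.5315
Mw = 2/3 * (24.5315 - 9.1)
= 2/3 * 15.4315
= 10.29

10.29


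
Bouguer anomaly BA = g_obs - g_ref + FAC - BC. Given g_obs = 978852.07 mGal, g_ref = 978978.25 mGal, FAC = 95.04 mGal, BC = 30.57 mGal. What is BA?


BA = g_obs - g_ref + FAC - BC
= 978852.07 - 978978.25 + 95.04 - 30.57
= -61.71 mGal

-61.71


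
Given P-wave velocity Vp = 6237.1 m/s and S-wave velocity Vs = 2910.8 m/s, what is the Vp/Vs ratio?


Vp/Vs = 6237.1 / 2910.8
= 2.1427

2.1427


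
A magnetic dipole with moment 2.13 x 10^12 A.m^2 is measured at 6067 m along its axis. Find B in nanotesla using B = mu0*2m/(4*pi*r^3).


m = 2.13 x 10^12 = 2130000000000 A.m^2
2m = 4260000000000 A.m^2
r^3 = 6067^3 = 223317102763
B = (4pi*10^-7) * 4260000000000 / (4*pi * 223317102763) * 1e9
= 5353273.881717 / 2806285477844.79 * 1e9
= 1907.6013 nT

1907.6013


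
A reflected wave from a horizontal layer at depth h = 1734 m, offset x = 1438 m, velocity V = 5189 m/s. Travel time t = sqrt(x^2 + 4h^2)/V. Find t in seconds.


x^2 + 4h^2 = 1438^2 + 4*1734^2 = 2067844 + 12027024 = 14094868
sqrt(14094868) = 3754.3133
t = 3754.3133 / 5189 = 0.7235 s

0.7235


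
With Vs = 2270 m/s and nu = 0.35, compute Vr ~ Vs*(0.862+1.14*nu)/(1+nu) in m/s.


Numerator factor = 0.862 + 1.14*0.35 = 1.261
Denominator = 1 + 0.35 = 1.35
Vr = 2270 * 1.261 / 1.35 = 2120.35 m/s

2120.35


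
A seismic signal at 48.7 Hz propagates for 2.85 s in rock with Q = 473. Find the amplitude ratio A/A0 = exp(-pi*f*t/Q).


pi*f*t/Q = pi*48.7*2.85/473 = 0.921855
A/A0 = exp(-0.921855) = 0.397781

0.397781


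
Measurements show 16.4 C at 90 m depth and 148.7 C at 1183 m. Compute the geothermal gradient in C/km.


dT = 148.7 - 16.4 = 132.3 C
dz = 1183 - 90 = 1093 m
gradient = dT/dz * 1000 = 132.3/1093 * 1000 = 121.043 C/km

121.043


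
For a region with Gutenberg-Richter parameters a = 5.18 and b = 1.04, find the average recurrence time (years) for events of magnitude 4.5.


log10(N) = 5.18 - 1.04*4.5 = 0.5
N = 10^0.5 = 3.162278
T = 1/N = 1/3.162278 = 0.3162 years

0.3162


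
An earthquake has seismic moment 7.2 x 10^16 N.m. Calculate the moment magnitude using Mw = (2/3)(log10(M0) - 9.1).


log10(M0) = log10(7.2 x 10^16) = 16.8573
Mw = 2/3 * (16.8573 - 9.1)
= 2/3 * 7.7573
= 5.17

5.17


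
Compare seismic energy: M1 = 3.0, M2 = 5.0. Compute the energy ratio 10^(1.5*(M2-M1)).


M2 - M1 = 5.0 - 3.0 = 2.0
1.5 * 2.0 = 3.0
ratio = 10^3.0 = 1000.0

1000.0


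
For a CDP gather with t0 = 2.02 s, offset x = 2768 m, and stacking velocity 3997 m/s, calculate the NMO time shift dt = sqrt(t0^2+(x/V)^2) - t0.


x/Vnmo = 2768/3997 = 0.692519
(x/Vnmo)^2 = 0.479583
t0^2 = 4.0804
sqrt(4.0804 + 0.479583) = 2.135412
dt = 2.135412 - 2.02 = 0.115412

0.115412


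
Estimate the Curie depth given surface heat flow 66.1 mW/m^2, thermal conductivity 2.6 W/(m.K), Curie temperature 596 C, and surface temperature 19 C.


T_Curie - T_surf = 596 - 19 = 577 C
Convert q to W/m^2: 66.1 mW/m^2 = 0.0661 W/m^2
d = 577 * 2.6 / 0.0661 = 22695.92 m

22695.92


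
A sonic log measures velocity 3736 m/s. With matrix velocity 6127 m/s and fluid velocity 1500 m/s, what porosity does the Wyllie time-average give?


1/V - 1/Vm = 1/3736 - 1/6127 = 0.00010445
1/Vf - 1/Vm = 1/1500 - 1/6127 = 0.00050345
phi = 0.00010445 / 0.00050345 = 0.2075

0.2075


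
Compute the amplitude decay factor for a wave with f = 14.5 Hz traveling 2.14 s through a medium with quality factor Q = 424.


pi*f*t/Q = pi*14.5*2.14/424 = 0.229914
A/A0 = exp(-0.229914) = 0.794602

0.794602


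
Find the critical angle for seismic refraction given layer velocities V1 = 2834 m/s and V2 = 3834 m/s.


V1/V2 = 2834/3834 = 0.739176
theta_c = arcsin(0.739176) = 47.6613 degrees

47.6613


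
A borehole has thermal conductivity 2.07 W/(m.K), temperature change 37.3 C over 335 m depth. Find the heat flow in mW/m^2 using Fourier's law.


q = k * dT / dz * 1000
= 2.07 * 37.3 / 335 * 1000
= 0.230481 * 1000
= 230.4806 mW/m^2

230.4806


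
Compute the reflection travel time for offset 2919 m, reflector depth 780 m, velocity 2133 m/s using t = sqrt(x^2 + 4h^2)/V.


x^2 + 4h^2 = 2919^2 + 4*780^2 = 8520561 + 2433600 = 10954161
sqrt(10954161) = 3309.7071
t = 3309.7071 / 2133 = 1.5517 s

1.5517


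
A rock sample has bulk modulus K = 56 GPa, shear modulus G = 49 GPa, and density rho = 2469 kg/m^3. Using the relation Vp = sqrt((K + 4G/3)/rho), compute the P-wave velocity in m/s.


First compute the effective modulus:
K + 4G/3 = 56e9 + 4*49e9/3 = 121333333333.33 Pa
Then divide by density:
121333333333.33 / 2469 = 49142702.8487 Pa/(kg/m^3)
Take the square root:
Vp = sqrt(49142702.8487) = 7010.19 m/s

7010.19


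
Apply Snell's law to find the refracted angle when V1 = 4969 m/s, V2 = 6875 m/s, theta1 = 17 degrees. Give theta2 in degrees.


sin(theta1) = sin(17 deg) = 0.292372
sin(theta2) = V2/V1 * sin(theta1) = 6875/4969 * 0.292372 = 0.404519
theta2 = arcsin(0.404519) = 23.861 degrees

23.861


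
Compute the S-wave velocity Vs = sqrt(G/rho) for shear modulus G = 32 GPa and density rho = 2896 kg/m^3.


Convert G to Pa: G = 32e9 Pa
Compute G/rho = 32e9 / 2896 = 11049723.7569
Vs = sqrt(11049723.7569) = 3324.11 m/s

3324.11


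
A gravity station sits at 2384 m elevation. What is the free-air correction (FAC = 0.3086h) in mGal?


FAC = 0.3086 * h
= 0.3086 * 2384
= 735.7024 mGal

735.7024


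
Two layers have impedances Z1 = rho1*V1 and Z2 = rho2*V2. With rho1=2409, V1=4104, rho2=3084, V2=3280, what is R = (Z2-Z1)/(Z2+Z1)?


Z1 = 2409 * 4104 = 9886536
Z2 = 3084 * 3280 = 10115520
R = (10115520 - 9886536) / (10115520 + 9886536) = 228984 / 20002056 = 0.0114

0.0114


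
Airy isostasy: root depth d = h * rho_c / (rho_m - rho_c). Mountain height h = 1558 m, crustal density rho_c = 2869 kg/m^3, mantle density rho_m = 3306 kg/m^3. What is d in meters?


rho_m - rho_c = 3306 - 2869 = 437
d = 1558 * 2869 / 437
= 4469902 / 437
= 10228.61 m

10228.61


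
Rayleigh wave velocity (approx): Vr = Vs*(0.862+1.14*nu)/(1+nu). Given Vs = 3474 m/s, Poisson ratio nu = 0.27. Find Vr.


Numerator factor = 0.862 + 1.14*0.27 = 1.1698
Denominator = 1 + 0.27 = 1.27
Vr = 3474 * 1.1698 / 1.27 = 3199.91 m/s

3199.91


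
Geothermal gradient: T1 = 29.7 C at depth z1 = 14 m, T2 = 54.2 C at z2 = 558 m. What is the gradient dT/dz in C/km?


dT = 54.2 - 29.7 = 24.5 C
dz = 558 - 14 = 544 m
gradient = dT/dz * 1000 = 24.5/544 * 1000 = 45.0368 C/km

45.0368


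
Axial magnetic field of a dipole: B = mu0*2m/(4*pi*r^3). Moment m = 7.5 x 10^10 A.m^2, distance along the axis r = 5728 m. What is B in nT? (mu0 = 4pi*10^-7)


m = 7.5 x 10^10 = 75000000000 A.m^2
2m = 150000000000 A.m^2
r^3 = 5728^3 = 187935588352
B = (4pi*10^-7) * 150000000000 / (4*pi * 187935588352) * 1e9
= 188495.559215 / 2361668254858.88 * 1e9
= 79.8146 nT

79.8146


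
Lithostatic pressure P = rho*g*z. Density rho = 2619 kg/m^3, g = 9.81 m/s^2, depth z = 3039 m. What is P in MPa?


P = rho * g * z / 1e6
= 2619 * 9.81 * 3039 / 1e6
= 78079173.21 / 1e6
= 78.0792 MPa

78.0792


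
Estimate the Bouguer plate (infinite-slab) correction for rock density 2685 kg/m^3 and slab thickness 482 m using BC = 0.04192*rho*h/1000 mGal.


BC = 0.04192 * rho * h / 1000
= 0.04192 * 2685 * 482 / 1000
= 54.2516 mGal

54.2516


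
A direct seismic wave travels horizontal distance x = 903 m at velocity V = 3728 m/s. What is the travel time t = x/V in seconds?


t = x / V
= 903 / 3728
= 0.2422 s

0.2422


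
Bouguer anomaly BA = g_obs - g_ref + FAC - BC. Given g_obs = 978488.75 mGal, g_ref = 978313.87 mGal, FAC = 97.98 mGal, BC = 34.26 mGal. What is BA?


BA = g_obs - g_ref + FAC - BC
= 978488.75 - 978313.87 + 97.98 - 34.26
= 238.6 mGal

238.6


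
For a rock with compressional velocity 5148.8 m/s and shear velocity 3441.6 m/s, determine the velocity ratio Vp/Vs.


Vp/Vs = 5148.8 / 3441.6
= 1.496

1.496


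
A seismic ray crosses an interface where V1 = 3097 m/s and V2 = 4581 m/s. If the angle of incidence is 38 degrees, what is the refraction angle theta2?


sin(theta1) = sin(38 deg) = 0.615661
sin(theta2) = V2/V1 * sin(theta1) = 4581/3097 * 0.615661 = 0.91067
theta2 = arcsin(0.91067) = 65.5981 degrees

65.5981


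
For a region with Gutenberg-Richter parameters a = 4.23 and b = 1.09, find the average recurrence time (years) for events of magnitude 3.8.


log10(N) = 4.23 - 1.09*3.8 = 0.088
N = 10^0.088 = 1.224616
T = 1/N = 1/1.224616 = 0.8166 years

0.8166


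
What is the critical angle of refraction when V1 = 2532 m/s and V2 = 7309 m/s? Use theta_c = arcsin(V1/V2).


V1/V2 = 2532/7309 = 0.346422
theta_c = arcsin(0.346422) = 20.2686 degrees

20.2686


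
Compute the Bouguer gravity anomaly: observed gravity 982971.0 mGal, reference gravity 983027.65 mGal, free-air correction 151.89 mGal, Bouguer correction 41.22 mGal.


BA = g_obs - g_ref + FAC - BC
= 982971.0 - 983027.65 + 151.89 - 41.22
= 54.02 mGal

54.02


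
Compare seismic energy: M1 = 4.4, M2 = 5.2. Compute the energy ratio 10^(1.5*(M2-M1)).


M2 - M1 = 5.2 - 4.4 = 0.8
1.5 * 0.8 = 1.2
ratio = 10^1.2 = 15.85

15.85


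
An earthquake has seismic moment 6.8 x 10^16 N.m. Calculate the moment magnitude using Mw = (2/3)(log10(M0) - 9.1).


log10(M0) = log10(6.8 x 10^16) = 16.8325
Mw = 2/3 * (16.8325 - 9.1)
= 2/3 * 7.7325
= 5.16

5.16


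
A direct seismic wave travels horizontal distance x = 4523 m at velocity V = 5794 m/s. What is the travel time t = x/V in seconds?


t = x / V
= 4523 / 5794
= 0.7806 s

0.7806


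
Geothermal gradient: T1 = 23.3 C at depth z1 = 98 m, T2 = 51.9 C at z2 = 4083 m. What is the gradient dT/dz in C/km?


dT = 51.9 - 23.3 = 28.6 C
dz = 4083 - 98 = 3985 m
gradient = dT/dz * 1000 = 28.6/3985 * 1000 = 7.1769 C/km

7.1769


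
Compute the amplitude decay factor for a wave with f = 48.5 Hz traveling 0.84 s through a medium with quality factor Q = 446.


pi*f*t/Q = pi*48.5*0.84/446 = 0.28697
A/A0 = exp(-0.28697) = 0.750534

0.750534


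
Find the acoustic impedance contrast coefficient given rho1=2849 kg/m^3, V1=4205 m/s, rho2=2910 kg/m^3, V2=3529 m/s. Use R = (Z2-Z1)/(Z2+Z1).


Z1 = 2849 * 4205 = 11980045
Z2 = 2910 * 3529 = 10269390
R = (10269390 - 11980045) / (10269390 + 11980045) = -1710655 / 22249435 = -0.0769

-0.0769


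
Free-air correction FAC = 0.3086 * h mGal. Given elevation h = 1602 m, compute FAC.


FAC = 0.3086 * h
= 0.3086 * 1602
= 494.3772 mGal

494.3772


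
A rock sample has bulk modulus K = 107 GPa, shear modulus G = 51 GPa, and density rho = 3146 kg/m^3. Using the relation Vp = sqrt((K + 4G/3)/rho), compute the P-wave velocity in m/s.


First compute the effective modulus:
K + 4G/3 = 107e9 + 4*51e9/3 = 175000000000.0 Pa
Then divide by density:
175000000000.0 / 3146 = 55626191.9898 Pa/(kg/m^3)
Take the square root:
Vp = sqrt(55626191.9898) = 7458.3 m/s

7458.3


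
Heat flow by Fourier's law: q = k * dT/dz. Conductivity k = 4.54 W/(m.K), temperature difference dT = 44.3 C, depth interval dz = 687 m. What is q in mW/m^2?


q = k * dT / dz * 1000
= 4.54 * 44.3 / 687 * 1000
= 0.292754 * 1000
= 292.754 mW/m^2

292.754


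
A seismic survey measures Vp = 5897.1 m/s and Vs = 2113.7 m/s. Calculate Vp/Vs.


Vp/Vs = 5897.1 / 2113.7
= 2.7899

2.7899


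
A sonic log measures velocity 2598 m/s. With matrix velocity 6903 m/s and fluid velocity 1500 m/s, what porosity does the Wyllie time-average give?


1/V - 1/Vm = 1/2598 - 1/6903 = 0.00024005
1/Vf - 1/Vm = 1/1500 - 1/6903 = 0.0005218
phi = 0.00024005 / 0.0005218 = 0.46

0.46


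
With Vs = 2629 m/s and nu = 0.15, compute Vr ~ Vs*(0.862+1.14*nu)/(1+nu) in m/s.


Numerator factor = 0.862 + 1.14*0.15 = 1.033
Denominator = 1 + 0.15 = 1.15
Vr = 2629 * 1.033 / 1.15 = 2361.53 m/s

2361.53


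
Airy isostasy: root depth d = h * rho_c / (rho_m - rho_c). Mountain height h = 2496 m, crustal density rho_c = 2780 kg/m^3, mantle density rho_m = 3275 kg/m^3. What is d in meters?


rho_m - rho_c = 3275 - 2780 = 495
d = 2496 * 2780 / 495
= 6938880 / 495
= 14017.94 m

14017.94


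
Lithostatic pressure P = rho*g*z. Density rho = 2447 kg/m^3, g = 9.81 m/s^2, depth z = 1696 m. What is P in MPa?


P = rho * g * z / 1e6
= 2447 * 9.81 * 1696 / 1e6
= 40712598.72 / 1e6
= 40.7126 MPa

40.7126


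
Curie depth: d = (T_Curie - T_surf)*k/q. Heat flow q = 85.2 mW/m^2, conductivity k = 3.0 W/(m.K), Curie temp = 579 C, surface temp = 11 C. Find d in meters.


T_Curie - T_surf = 579 - 11 = 568 C
Convert q to W/m^2: 85.2 mW/m^2 = 0.0852 W/m^2
d = 568 * 3.0 / 0.0852 = 20000.0 m

20000.0


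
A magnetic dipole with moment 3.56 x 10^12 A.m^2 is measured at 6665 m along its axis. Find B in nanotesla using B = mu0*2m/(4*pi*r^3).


m = 3.56 x 10^12 = 3560000000000 A.m^2
2m = 7120000000000 A.m^2
r^3 = 6665^3 = 296074129625
B = (4pi*10^-7) * 7120000000000 / (4*pi * 296074129625) * 1e9
= 8947255.877424 / 3720577242191.57 * 1e9
= 2404.8032 nT

2404.8032


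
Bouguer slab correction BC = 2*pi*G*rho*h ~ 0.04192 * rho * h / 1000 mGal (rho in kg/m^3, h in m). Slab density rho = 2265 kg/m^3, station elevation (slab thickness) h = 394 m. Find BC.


BC = 0.04192 * rho * h / 1000
= 0.04192 * 2265 * 394 / 1000
= 37.4098 mGal

37.4098


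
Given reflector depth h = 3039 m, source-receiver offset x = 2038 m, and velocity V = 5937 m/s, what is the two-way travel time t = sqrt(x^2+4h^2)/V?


x^2 + 4h^2 = 2038^2 + 4*3039^2 = 4153444 + 36942084 = 41095528
sqrt(41095528) = 6410.5794
t = 6410.5794 / 5937 = 1.0798 s

1.0798


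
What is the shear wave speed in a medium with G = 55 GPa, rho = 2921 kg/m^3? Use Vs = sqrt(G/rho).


Convert G to Pa: G = 55e9 Pa
Compute G/rho = 55e9 / 2921 = 18829168.0931
Vs = sqrt(18829168.0931) = 4339.26 m/s

4339.26


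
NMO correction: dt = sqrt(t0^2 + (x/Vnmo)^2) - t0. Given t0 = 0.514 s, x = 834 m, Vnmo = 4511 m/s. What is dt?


x/Vnmo = 834/4511 = 0.184881
(x/Vnmo)^2 = 0.034181
t0^2 = 0.264196
sqrt(0.264196 + 0.034181) = 0.546239
dt = 0.546239 - 0.514 = 0.032239

0.032239


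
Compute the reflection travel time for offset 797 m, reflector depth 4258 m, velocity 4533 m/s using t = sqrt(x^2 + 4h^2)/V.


x^2 + 4h^2 = 797^2 + 4*4258^2 = 635209 + 72522256 = 73157465
sqrt(73157465) = 8553.2137
t = 8553.2137 / 4533 = 1.8869 s

1.8869


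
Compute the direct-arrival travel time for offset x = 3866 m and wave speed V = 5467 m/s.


t = x / V
= 3866 / 5467
= 0.7072 s

0.7072


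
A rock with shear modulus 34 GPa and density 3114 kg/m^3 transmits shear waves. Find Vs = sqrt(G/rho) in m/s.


Convert G to Pa: G = 34e9 Pa
Compute G/rho = 34e9 / 3114 = 10918432.8838
Vs = sqrt(10918432.8838) = 3304.31 m/s

3304.31


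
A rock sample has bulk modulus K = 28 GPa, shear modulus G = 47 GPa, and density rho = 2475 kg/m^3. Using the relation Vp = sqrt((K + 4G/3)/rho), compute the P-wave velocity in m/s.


First compute the effective modulus:
K + 4G/3 = 28e9 + 4*47e9/3 = 90666666666.67 Pa
Then divide by density:
90666666666.67 / 2475 = 36632996.633 Pa/(kg/m^3)
Take the square root:
Vp = sqrt(36632996.633) = 6052.52 m/s

6052.52


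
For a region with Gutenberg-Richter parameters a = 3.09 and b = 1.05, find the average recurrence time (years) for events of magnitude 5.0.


log10(N) = 3.09 - 1.05*5.0 = -2.16
N = 10^-2.16 = 0.006918
T = 1/N = 1/0.006918 = 144.544 years

144.544


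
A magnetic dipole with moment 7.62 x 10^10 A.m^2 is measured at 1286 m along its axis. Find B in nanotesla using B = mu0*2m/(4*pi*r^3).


m = 7.62 x 10^10 = 76200000000 A.m^2
2m = 152400000000 A.m^2
r^3 = 1286^3 = 2126781656
B = (4pi*10^-7) * 152400000000 / (4*pi * 2126781656) * 1e9
= 191511.488163 / 26725926505.12 * 1e9
= 7165.7567 nT

7165.7567


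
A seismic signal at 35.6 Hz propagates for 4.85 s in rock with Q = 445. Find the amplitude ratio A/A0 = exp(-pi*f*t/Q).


pi*f*t/Q = pi*35.6*4.85/445 = 1.218938
A/A0 = exp(-1.218938) = 0.295544

0.295544


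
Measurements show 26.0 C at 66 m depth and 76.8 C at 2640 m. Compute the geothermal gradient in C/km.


dT = 76.8 - 26.0 = 50.8 C
dz = 2640 - 66 = 2574 m
gradient = dT/dz * 1000 = 50.8/2574 * 1000 = 19.7358 C/km

19.7358


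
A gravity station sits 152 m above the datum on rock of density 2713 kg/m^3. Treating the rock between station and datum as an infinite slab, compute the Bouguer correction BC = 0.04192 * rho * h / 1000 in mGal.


BC = 0.04192 * rho * h / 1000
= 0.04192 * 2713 * 152 / 1000
= 17.2868 mGal

17.2868


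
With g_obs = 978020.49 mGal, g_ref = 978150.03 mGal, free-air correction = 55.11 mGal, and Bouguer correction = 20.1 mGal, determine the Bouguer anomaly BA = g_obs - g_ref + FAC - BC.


BA = g_obs - g_ref + FAC - BC
= 978020.49 - 978150.03 + 55.11 - 20.1
= -94.53 mGal

-94.53


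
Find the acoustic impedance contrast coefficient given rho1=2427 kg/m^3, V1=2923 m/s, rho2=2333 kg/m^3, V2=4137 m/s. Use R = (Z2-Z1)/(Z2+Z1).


Z1 = 2427 * 2923 = 7094121
Z2 = 2333 * 4137 = 9651621
R = (9651621 - 7094121) / (9651621 + 7094121) = 2557500 / 16745742 = 0.1527

0.1527


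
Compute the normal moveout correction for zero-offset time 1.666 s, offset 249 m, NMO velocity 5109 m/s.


x/Vnmo = 249/5109 = 0.048738
(x/Vnmo)^2 = 0.002375
t0^2 = 2.775556
sqrt(2.775556 + 0.002375) = 1.666713
dt = 1.666713 - 1.666 = 0.000713

7.130000e-04


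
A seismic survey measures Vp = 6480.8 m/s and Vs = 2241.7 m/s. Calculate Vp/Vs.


Vp/Vs = 6480.8 / 2241.7
= 2.891

2.891


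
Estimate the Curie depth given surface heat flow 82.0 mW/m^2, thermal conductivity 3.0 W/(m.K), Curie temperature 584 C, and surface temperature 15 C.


T_Curie - T_surf = 584 - 15 = 569 C
Convert q to W/m^2: 82.0 mW/m^2 = 0.082 W/m^2
d = 569 * 3.0 / 0.082 = 20817.07 m

20817.07


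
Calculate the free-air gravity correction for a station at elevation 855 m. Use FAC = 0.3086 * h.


FAC = 0.3086 * h
= 0.3086 * 855
= 263.853 mGal

263.853


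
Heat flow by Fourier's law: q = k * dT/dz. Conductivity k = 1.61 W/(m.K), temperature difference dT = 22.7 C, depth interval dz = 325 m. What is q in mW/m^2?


q = k * dT / dz * 1000
= 1.61 * 22.7 / 325 * 1000
= 0.112452 * 1000
= 112.4523 mW/m^2

112.4523


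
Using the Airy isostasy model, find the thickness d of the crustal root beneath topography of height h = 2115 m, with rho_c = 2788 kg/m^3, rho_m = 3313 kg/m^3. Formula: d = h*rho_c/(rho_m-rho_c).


rho_m - rho_c = 3313 - 2788 = 525
d = 2115 * 2788 / 525
= 5896620 / 525
= 11231.66 m

11231.66


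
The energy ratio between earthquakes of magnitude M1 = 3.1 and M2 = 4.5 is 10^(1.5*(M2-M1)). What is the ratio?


M2 - M1 = 4.5 - 3.1 = 1.4
1.5 * 1.4 = 2.1
ratio = 10^2.1 = 125.89

125.89


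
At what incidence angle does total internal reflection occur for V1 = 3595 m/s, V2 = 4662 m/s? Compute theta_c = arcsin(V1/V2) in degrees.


V1/V2 = 3595/4662 = 0.771128
theta_c = arcsin(0.771128) = 50.4553 degrees

50.4553


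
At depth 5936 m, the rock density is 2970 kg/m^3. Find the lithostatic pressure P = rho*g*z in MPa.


P = rho * g * z / 1e6
= 2970 * 9.81 * 5936 / 1e6
= 172949515.2 / 1e6
= 172.9495 MPa

172.9495


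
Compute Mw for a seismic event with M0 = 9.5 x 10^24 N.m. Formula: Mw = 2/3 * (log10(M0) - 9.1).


log10(M0) = log10(9.5 x 10^24) = 24.9777
Mw = 2/3 * (24.9777 - 9.1)
= 2/3 * 15.8777
= 10.59

10.59


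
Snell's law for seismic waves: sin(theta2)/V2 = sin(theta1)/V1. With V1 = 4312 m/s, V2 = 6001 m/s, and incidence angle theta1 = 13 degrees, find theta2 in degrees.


sin(theta1) = sin(13 deg) = 0.224951
sin(theta2) = V2/V1 * sin(theta1) = 6001/4312 * 0.224951 = 0.313064
theta2 = arcsin(0.313064) = 18.244 degrees

18.244


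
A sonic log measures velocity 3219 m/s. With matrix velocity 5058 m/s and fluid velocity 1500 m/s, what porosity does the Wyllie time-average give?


1/V - 1/Vm = 1/3219 - 1/5058 = 0.00011295
1/Vf - 1/Vm = 1/1500 - 1/5058 = 0.00046896
phi = 0.00011295 / 0.00046896 = 0.2408

0.2408


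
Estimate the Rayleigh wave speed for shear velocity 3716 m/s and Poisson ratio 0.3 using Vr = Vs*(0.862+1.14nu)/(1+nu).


Numerator factor = 0.862 + 1.14*0.3 = 1.204
Denominator = 1 + 0.3 = 1.3
Vr = 3716 * 1.204 / 1.3 = 3441.59 m/s

3441.59


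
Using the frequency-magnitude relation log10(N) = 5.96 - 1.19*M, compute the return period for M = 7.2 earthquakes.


log10(N) = 5.96 - 1.19*7.2 = -2.608
N = 10^-2.608 = 0.002466
T = 1/N = 1/0.002466 = 405.5085 years

405.5085


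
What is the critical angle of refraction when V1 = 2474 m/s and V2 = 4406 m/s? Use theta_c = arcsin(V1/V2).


V1/V2 = 2474/4406 = 0.561507
theta_c = arcsin(0.561507) = 34.1601 degrees

34.1601


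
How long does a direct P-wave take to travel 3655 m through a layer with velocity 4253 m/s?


t = x / V
= 3655 / 4253
= 0.8594 s

0.8594


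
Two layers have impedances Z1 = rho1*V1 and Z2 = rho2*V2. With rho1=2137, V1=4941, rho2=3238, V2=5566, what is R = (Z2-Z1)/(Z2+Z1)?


Z1 = 2137 * 4941 = 10558917
Z2 = 3238 * 5566 = 18022708
R = (18022708 - 10558917) / (18022708 + 10558917) = 7463791 / 28581625 = 0.2611

0.2611


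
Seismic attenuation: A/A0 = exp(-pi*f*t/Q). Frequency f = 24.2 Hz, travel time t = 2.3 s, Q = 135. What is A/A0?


pi*f*t/Q = pi*24.2*2.3/135 = 1.295267
A/A0 = exp(-1.295267) = 0.273825

0.273825


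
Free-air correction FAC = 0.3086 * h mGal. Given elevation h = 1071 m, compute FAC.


FAC = 0.3086 * h
= 0.3086 * 1071
= 330.5106 mGal

330.5106


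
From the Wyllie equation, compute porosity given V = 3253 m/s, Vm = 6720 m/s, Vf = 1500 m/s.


1/V - 1/Vm = 1/3253 - 1/6720 = 0.0001586
1/Vf - 1/Vm = 1/1500 - 1/6720 = 0.00051786
phi = 0.0001586 / 0.00051786 = 0.3063

0.3063


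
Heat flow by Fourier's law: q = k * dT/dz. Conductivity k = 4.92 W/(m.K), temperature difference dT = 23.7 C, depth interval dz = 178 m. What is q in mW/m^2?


q = k * dT / dz * 1000
= 4.92 * 23.7 / 178 * 1000
= 0.655079 * 1000
= 655.0787 mW/m^2

655.0787


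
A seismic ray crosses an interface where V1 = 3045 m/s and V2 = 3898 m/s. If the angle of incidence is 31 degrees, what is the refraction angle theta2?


sin(theta1) = sin(31 deg) = 0.515038
sin(theta2) = V2/V1 * sin(theta1) = 3898/3045 * 0.515038 = 0.659316
theta2 = arcsin(0.659316) = 41.2478 degrees

41.2478


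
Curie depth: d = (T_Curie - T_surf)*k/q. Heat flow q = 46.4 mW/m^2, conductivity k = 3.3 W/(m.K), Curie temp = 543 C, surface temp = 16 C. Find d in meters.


T_Curie - T_surf = 543 - 16 = 527 C
Convert q to W/m^2: 46.4 mW/m^2 = 0.0464 W/m^2
d = 527 * 3.3 / 0.0464 = 37480.6 m

37480.6


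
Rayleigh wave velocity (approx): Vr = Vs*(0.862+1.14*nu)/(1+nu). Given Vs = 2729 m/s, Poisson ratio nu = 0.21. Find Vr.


Numerator factor = 0.862 + 1.14*0.21 = 1.1014
Denominator = 1 + 0.21 = 1.21
Vr = 2729 * 1.1014 / 1.21 = 2484.07 m/s

2484.07


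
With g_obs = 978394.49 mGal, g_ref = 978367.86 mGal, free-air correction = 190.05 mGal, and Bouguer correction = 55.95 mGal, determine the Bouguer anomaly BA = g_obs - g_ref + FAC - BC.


BA = g_obs - g_ref + FAC - BC
= 978394.49 - 978367.86 + 190.05 - 55.95
= 160.73 mGal

160.73


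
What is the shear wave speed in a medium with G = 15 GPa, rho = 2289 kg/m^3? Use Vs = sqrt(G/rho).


Convert G to Pa: G = 15e9 Pa
Compute G/rho = 15e9 / 2289 = 6553079.9476
Vs = sqrt(6553079.9476) = 2559.9 m/s

2559.9


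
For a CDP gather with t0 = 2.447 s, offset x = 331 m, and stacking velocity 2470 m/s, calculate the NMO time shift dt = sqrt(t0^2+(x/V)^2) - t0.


x/Vnmo = 331/2470 = 0.134008
(x/Vnmo)^2 = 0.017958
t0^2 = 5.987809
sqrt(5.987809 + 0.017958) = 2.450667
dt = 2.450667 - 2.447 = 0.003667

0.003667


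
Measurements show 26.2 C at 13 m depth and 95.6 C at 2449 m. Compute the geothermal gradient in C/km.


dT = 95.6 - 26.2 = 69.4 C
dz = 2449 - 13 = 2436 m
gradient = dT/dz * 1000 = 69.4/2436 * 1000 = 28.4893 C/km

28.4893


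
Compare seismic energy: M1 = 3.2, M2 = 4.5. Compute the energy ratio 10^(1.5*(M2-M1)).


M2 - M1 = 4.5 - 3.2 = 1.3
1.5 * 1.3 = 1.95
ratio = 10^1.95 = 89.13

89.13


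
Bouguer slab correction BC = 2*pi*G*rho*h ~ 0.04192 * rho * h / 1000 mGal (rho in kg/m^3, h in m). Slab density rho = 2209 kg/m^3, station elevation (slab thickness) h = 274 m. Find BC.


BC = 0.04192 * rho * h / 1000
= 0.04192 * 2209 * 274 / 1000
= 25.3728 mGal

25.3728


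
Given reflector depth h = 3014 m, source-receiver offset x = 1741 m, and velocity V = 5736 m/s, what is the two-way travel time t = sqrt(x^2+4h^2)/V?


x^2 + 4h^2 = 1741^2 + 4*3014^2 = 3031081 + 36336784 = 39367865
sqrt(39367865) = 6274.3816
t = 6274.3816 / 5736 = 1.0939 s

1.0939


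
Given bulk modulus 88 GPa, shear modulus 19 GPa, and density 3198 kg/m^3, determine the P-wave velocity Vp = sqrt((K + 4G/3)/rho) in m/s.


First compute the effective modulus:
K + 4G/3 = 88e9 + 4*19e9/3 = 113333333333.33 Pa
Then divide by density:
113333333333.33 / 3198 = 35438815.9266 Pa/(kg/m^3)
Take the square root:
Vp = sqrt(35438815.9266) = 5953.05 m/s

5953.05


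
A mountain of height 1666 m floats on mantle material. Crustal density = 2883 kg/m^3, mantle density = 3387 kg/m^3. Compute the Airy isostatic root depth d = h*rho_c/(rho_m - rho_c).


rho_m - rho_c = 3387 - 2883 = 504
d = 1666 * 2883 / 504
= 4803078 / 504
= 9529.92 m

9529.92


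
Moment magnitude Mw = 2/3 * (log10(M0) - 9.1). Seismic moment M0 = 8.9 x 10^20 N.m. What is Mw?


log10(M0) = log10(8.9 x 10^20) = 20.9494
Mw = 2/3 * (20.9494 - 9.1)
= 2/3 * 11.8494
= 7.9

7.9


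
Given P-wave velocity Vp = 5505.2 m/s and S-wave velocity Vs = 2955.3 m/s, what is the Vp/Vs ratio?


Vp/Vs = 5505.2 / 2955.3
= 1.8628

1.8628


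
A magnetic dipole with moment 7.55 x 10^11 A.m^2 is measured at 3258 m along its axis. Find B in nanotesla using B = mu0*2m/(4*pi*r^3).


m = 7.55 x 10^11 = 755000000000 A.m^2
2m = 1510000000000 A.m^2
r^3 = 3258^3 = 34582249512
B = (4pi*10^-7) * 1510000000000 / (4*pi * 34582249512) * 1e9
= 1897521.962768 / 434573364046.03 * 1e9
= 4366.4019 nT

4366.4019


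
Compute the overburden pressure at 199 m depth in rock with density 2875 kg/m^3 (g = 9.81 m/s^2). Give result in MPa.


P = rho * g * z / 1e6
= 2875 * 9.81 * 199 / 1e6
= 5612546.25 / 1e6
= 5.6125 MPa

5.6125


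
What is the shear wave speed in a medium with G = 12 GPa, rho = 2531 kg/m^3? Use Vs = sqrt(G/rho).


Convert G to Pa: G = 12e9 Pa
Compute G/rho = 12e9 / 2531 = 4741209.0083
Vs = sqrt(4741209.0083) = 2177.43 m/s

2177.43


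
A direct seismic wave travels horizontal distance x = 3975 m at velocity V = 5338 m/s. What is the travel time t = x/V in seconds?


t = x / V
= 3975 / 5338
= 0.7447 s

0.7447


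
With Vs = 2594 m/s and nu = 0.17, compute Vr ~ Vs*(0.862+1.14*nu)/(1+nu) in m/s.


Numerator factor = 0.862 + 1.14*0.17 = 1.0558
Denominator = 1 + 0.17 = 1.17
Vr = 2594 * 1.0558 / 1.17 = 2340.81 m/s

2340.81


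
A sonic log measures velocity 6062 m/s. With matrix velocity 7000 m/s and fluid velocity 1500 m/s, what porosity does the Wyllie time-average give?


1/V - 1/Vm = 1/6062 - 1/7000 = 2.21e-05
1/Vf - 1/Vm = 1/1500 - 1/7000 = 0.00052381
phi = 2.21e-05 / 0.00052381 = 0.0422

0.0422


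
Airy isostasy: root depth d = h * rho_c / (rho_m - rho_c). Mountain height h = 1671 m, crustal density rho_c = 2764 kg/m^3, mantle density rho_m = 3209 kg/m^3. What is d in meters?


rho_m - rho_c = 3209 - 2764 = 445
d = 1671 * 2764 / 445
= 4618644 / 445
= 10378.98 m

10378.98


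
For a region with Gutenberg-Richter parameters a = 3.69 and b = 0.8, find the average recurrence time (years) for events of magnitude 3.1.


log10(N) = 3.69 - 0.8*3.1 = 1.21
N = 10^1.21 = 16.218101
T = 1/N = 1/16.218101 = 0.0617 years

0.0617


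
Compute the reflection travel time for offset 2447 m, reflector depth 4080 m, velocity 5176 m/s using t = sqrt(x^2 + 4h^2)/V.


x^2 + 4h^2 = 2447^2 + 4*4080^2 = 5987809 + 66585600 = 72573409
sqrt(72573409) = 8519.0028
t = 8519.0028 / 5176 = 1.6459 s

1.6459


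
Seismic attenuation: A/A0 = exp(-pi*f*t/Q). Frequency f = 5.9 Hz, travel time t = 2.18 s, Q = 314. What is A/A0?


pi*f*t/Q = pi*5.9*2.18/314 = 0.128685
A/A0 = exp(-0.128685) = 0.879251

0.879251


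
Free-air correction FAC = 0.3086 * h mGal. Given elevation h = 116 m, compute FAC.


FAC = 0.3086 * h
= 0.3086 * 116
= 35.7976 mGal

35.7976


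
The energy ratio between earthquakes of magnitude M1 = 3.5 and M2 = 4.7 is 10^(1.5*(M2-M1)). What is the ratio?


M2 - M1 = 4.7 - 3.5 = 1.2
1.5 * 1.2 = 1.8
ratio = 10^1.8 = 63.1

63.1


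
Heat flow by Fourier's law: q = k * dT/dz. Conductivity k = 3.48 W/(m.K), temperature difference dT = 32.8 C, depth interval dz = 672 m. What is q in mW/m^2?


q = k * dT / dz * 1000
= 3.48 * 32.8 / 672 * 1000
= 0.169857 * 1000
= 169.8571 mW/m^2

169.8571


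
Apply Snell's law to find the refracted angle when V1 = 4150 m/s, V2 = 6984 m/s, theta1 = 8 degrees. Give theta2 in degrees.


sin(theta1) = sin(8 deg) = 0.139173
sin(theta2) = V2/V1 * sin(theta1) = 6984/4150 * 0.139173 = 0.234213
theta2 = arcsin(0.234213) = 13.5453 degrees

13.5453


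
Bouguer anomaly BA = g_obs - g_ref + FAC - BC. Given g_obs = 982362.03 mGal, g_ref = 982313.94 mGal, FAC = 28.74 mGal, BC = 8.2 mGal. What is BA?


BA = g_obs - g_ref + FAC - BC
= 982362.03 - 982313.94 + 28.74 - 8.2
= 68.63 mGal

68.63


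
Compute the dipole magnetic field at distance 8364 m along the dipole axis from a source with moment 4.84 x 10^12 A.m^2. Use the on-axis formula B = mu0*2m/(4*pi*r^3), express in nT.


m = 4.84 x 10^12 = 4840000000000 A.m^2
2m = 9680000000000 A.m^2
r^3 = 8364^3 = 585116132544
B = (4pi*10^-7) * 9680000000000 / (4*pi * 585116132544) * 1e9
= 12164246.7547 / 7352786173988.41 * 1e9
= 1654.3724 nT

1654.3724
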